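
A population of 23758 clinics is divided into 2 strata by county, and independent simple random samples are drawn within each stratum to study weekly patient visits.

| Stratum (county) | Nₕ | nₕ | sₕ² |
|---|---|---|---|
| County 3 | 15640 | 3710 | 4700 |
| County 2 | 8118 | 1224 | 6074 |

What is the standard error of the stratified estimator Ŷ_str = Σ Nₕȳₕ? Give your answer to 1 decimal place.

Var(Ŷ_str) = Σₕ Nₕ²(1 − fₕ)sₕ²/nₕ.
County 3: 15640²·(1 − 3710/15640)·4700/3710 = 2.3637478 × 10^8.
County 2: 8118²·(1 − 1224/8118)·6074/1224 = 2.7772418 × 10^8.
Sum = 5.1409896 × 10^8.
SE = √(5.1409896 × 10^8) = 22673.8.

22673.8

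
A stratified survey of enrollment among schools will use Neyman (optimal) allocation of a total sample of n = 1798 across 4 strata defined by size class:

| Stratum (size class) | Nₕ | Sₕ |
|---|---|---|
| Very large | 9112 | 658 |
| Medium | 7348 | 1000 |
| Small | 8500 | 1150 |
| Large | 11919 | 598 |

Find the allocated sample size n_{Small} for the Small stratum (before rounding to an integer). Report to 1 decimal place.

581.1

Neyman allocation: nₕ = n·NₕSₕ / Σⱼ NⱼSⱼ.
Σ NⱼSⱼ = 9112·658 + 7348·1000 + 8500·1150 + 11919·598 = 3.0246258 × 10^7.
n_{Small} = 1798·8500·1150 / (3.0246258 × 10^7) = 581.1.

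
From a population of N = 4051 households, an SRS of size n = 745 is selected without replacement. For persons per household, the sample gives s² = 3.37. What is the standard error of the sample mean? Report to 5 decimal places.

0.06076

Under SRS without replacement, Var(ȳ) = (1 − f)·s²/n with f = n/N = 745/4051 = 0.18390521.
Var(ȳ) = (1 − 0.18390521)·3.37/745 = 0.81609479·0.0045234899 = 0.0036915966.
SE(ȳ) = √(0.0036915966) = 0.06076.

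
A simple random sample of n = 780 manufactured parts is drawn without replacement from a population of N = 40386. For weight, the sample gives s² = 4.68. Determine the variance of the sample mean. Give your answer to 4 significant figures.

Under SRS without replacement, Var(ȳ) = (1 − f)·s²/n with f = n/N = 780/40386 = 0.01931362.
Var(ȳ) = (1 − 0.01931362)·4.68/780 = 0.98068638·0.006 = 0.0058841183.

0.005884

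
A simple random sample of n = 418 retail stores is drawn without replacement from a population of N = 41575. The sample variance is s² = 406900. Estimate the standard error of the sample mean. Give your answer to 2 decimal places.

Under SRS without replacement, Var(ȳ) = (1 − f)·s²/n with f = n/N = 418/41575 = 0.01005412.
Var(ȳ) = (1 − 0.01005412)·406900/418 = 0.98994588·973.44498 = 963.65784.
SE(ȳ) = √(963.65784) = 31.04.

31.04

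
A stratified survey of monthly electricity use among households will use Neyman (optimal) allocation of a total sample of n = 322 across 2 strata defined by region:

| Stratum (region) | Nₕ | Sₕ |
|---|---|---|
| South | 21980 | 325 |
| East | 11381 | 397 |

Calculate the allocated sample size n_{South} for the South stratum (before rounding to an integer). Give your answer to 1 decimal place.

Neyman allocation: nₕ = n·NₕSₕ / Σⱼ NⱼSⱼ.
Σ NⱼSⱼ = 21980·325 + 11381·397 = 1.1661757 × 10^7.
n_{South} = 322·21980·325 / (1.1661757 × 10^7) = 197.2.

197.2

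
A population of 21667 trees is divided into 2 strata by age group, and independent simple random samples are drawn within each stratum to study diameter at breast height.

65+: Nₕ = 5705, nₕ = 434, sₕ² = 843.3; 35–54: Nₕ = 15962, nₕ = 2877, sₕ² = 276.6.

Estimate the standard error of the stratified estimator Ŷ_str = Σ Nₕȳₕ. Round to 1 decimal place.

8860.7

Var(Ŷ_str) = Σₕ Nₕ²(1 − fₕ)sₕ²/nₕ.
65+: 5705²·(1 − 434/5705)·843.3/434 = 5.8430693 × 10^7.
35–54: 15962²·(1 − 2877/15962)·276.6/2877 = 2.0080446 × 10^7.
Sum = 7.8511139 × 10^7.
SE = √(7.8511139 × 10^7) = 8860.7.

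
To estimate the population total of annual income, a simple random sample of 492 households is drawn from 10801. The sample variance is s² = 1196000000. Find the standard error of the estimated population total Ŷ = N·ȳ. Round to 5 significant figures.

Var(Ŷ) = N²·Var(ȳ) = N²·(1 − n/N)·s²/n.
f = 492/10801 = 0.04555134; Var(ȳ) = 0.95444866·1196000000/492 = 2.3201638 × 10^6.
Var(Ŷ) = 10801² · (2.3201638 × 10^6) = 2.7067402 × 10^14.
SE(Ŷ) = √(2.7067402 × 10^14) = 1.6452 × 10^7.

1.6452 × 10^7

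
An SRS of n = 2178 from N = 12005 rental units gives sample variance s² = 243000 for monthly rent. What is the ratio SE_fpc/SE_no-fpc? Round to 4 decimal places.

f = n/N = 2178/12005 = 0.18142441.
SE_no-fpc = √(s²/n) = 10.562682; SE_fpc = √((1−f)s²/n) = 9.5566041.
Ratio = √(1−f) = 0.90475168.

0.9048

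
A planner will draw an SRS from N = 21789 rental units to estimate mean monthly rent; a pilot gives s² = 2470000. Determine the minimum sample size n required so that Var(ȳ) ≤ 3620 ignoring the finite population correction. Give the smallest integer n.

683

Without fpc, n₀ = s²/D = 2470000/3620 = 682.3204.
Rounding up, n = 683.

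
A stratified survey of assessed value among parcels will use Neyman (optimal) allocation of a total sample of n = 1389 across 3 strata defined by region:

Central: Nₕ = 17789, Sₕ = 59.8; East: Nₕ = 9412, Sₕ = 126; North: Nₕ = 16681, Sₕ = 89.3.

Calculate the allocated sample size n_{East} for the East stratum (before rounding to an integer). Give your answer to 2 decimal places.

440.52

Neyman allocation: nₕ = n·NₕSₕ / Σⱼ NⱼSⱼ.
Σ NⱼSⱼ = 17789·59.8 + 9412·126 + 16681·89.3 = 3.7393075 × 10^6.
n_{East} = 1389·9412·126 / (3.7393075 × 10^6) = 440.52.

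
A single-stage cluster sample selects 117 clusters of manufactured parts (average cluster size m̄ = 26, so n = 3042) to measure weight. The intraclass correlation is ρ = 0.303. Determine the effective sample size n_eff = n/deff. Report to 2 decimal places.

deff = 1 + (26 − 1)·0.303 = 1 + 7.575 = 8.575.
n_eff = 3042 / 8.575 = 354.75.

354.75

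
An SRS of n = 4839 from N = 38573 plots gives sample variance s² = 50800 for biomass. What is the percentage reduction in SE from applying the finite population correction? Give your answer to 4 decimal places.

f = n/N = 4839/38573 = 0.12545044.
SE_no-fpc = √(s²/n) = 3.2400674; SE_fpc = √((1−f)s²/n) = 3.0300253.
Ratio = √(1−f) = 0.93517354. Reduction = 100·(1 − 0.93517354) = 6.4826%.

6.4826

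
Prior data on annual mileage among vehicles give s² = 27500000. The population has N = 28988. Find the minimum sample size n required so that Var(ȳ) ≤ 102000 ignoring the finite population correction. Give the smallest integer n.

270

Without fpc, n₀ = s²/D = 27500000/102000 = 269.6078.
Rounding up, n = 270.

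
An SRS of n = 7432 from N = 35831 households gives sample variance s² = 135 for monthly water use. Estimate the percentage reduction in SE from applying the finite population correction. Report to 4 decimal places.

f = n/N = 7432/35831 = 0.20741816.
SE_no-fpc = √(s²/n) = 0.13477646; SE_fpc = √((1−f)s²/n) = 0.11998752.
Ratio = √(1−f) = 0.89027066. Reduction = 100·(1 − 0.89027066) = 10.9729%.

10.9729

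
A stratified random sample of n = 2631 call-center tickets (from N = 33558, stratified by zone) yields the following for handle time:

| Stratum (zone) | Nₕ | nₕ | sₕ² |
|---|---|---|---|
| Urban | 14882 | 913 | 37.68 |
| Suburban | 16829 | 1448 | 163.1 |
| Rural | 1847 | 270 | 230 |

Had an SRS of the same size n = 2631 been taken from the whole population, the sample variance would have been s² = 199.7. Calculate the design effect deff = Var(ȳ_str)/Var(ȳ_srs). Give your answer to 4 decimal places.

Var(ȳ_str) = Σ Wₕ²(1−fₕ)sₕ²/nₕ with Wₕ = Nₕ/33558:
  Urban: (14882/33558)²·(1−913/14882)·37.68/913 = 0.0076185899
  Suburban: (16829/33558)²·(1−1448/16829)·163.1/1448 = 0.025890244
  Rural: (1847/33558)²·(1−270/1847)·230/270 = 0.0022032842
  → Var(ȳ_str) = 0.035712118.
Var(ȳ_srs) = (1 − 2631/33558)·199.7/2631 = 0.069951808.
deff = 0.035712118 / 0.069951808 = 0.5105.

0.5105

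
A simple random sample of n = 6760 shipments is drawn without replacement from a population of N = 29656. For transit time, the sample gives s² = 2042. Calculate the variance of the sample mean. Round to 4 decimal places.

Under SRS without replacement, Var(ȳ) = (1 − f)·s²/n with f = n/N = 6760/29656 = 0.22794713.
Var(ȳ) = (1 − 0.22794713)·2042/6760 = 0.77205287·0.30207101 = 0.23321479.

0.2332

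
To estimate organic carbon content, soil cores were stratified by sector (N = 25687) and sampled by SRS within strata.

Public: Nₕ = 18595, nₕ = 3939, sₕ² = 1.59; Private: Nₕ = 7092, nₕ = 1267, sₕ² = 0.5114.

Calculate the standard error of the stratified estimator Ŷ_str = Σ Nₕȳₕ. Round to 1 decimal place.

Var(Ŷ_str) = Σₕ Nₕ²(1 − fₕ)sₕ²/nₕ.
Public: 18595²·(1 − 3939/18595)·1.59/3939 = 110007.62.
Private: 7092²·(1 − 1267/7092)·0.5114/1267 = 16674.344.
Sum = 126681.96.
SE = √(126681.96) = 355.9.

355.9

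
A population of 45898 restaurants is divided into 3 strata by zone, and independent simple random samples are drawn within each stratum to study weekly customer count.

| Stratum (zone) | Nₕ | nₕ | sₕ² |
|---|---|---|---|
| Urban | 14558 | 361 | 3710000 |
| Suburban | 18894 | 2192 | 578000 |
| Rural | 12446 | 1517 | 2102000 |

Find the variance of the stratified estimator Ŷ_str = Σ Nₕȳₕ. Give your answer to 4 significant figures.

Var(Ŷ_str) = Σₕ Nₕ²(1 − fₕ)sₕ²/nₕ.
Urban: 14558²·(1 − 361/14558)·3710000/361 = 2.1240513 × 10^12.
Suburban: 18894²·(1 − 2192/18894)·578000/2192 = 8.3210796 × 10^10.
Rural: 12446²·(1 − 1517/12446)·2102000/1517 = 1.8847656 × 10^11.
Sum = 2.3957387 × 10^12.

2.396 × 10^12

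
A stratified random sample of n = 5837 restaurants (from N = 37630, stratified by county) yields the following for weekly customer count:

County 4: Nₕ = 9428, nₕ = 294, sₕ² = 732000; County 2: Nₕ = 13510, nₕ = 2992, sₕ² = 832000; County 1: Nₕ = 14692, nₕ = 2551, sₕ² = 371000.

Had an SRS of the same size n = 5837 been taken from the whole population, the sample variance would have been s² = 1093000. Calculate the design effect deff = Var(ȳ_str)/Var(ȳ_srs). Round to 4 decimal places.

Var(ȳ_str) = Σ Wₕ²(1−fₕ)sₕ²/nₕ with Wₕ = Nₕ/37630:
  County 4: (9428/37630)²·(1−294/9428)·732000/294 = 151.41744
  County 2: (13510/37630)²·(1−2992/13510)·832000/2992 = 27.904986
  County 1: (14692/37630)²·(1−2551/14692)·371000/2551 = 18.320208
  → Var(ȳ_str) = 197.64263.
Var(ȳ_srs) = (1 − 5837/37630)·1093000/5837 = 158.20775.
deff = 197.64263 / 158.20775 = 1.2493.

1.2493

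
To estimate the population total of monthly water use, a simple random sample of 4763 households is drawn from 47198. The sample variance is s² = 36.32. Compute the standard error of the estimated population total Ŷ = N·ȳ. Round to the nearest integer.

3908

Var(Ŷ) = N²·Var(ȳ) = N²·(1 − n/N)·s²/n.
f = 4763/47198 = 0.10091529; Var(ȳ) = 0.89908471·36.32/4763 = 0.006855922.
Var(Ŷ) = 47198² · 0.006855922 = 1.5272603 × 10^7.
SE(Ŷ) = √(1.5272603 × 10^7) = 3908.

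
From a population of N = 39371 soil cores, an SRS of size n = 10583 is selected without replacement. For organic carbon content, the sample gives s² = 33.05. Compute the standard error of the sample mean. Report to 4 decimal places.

0.0478

Under SRS without replacement, Var(ȳ) = (1 − f)·s²/n with f = n/N = 10583/39371 = 0.26880191.
Var(ȳ) = (1 − 0.26880191)·33.05/10583 = 0.73119809·0.003122933 = 0.0022834826.
SE(ȳ) = √(0.0022834826) = 0.0478.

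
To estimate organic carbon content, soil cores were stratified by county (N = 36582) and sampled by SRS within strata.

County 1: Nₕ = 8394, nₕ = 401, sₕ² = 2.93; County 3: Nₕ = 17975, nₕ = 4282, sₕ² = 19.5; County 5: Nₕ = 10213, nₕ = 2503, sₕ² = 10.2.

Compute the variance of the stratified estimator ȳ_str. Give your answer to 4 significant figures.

Var(ȳ_str) = Σₕ Wₕ²(1 − fₕ)sₕ²/nₕ with Wₕ = Nₕ/N, N = 36582.
County 1: Wₕ = 0.22945711; term = 0.22945711²·(1 − 0.04777222)·2.93/401 = 3.6632549 × 10^-4.
County 3: Wₕ = 0.49136187; term = 0.49136187²·(1 − 0.23821975)·19.5/4282 = 8.3756894 × 10^-4.
County 5: Wₕ = 0.27918102; term = 0.27918102²·(1 − 0.24507980)·10.2/2503 = 2.3977955 × 10^-4.
Sum = 0.001443674.

0.001444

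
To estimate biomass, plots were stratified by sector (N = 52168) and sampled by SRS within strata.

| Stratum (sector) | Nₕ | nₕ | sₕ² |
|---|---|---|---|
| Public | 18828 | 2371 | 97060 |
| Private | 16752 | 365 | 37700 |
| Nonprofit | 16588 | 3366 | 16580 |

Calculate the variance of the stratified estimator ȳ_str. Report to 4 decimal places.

15.4762

Var(ȳ_str) = Σₕ Wₕ²(1 − fₕ)sₕ²/nₕ with Wₕ = Nₕ/N, N = 52168.
Public: Wₕ = 0.36091090; term = 0.36091090²·(1 − 0.12592947)·97060/2371 = 4.6607437.
Private: Wₕ = 0.32111639; term = 0.32111639²·(1 − 0.02178844)·37700/365 = 10.418525.
Nonprofit: Wₕ = 0.31797270; term = 0.31797270²·(1 − 0.20291777)·16580/3366 = 0.39696592.
Sum = 15.476235.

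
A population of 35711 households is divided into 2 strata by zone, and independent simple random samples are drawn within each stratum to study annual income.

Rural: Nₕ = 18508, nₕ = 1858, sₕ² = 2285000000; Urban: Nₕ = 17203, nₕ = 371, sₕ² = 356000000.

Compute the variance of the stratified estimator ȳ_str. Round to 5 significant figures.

Var(ȳ_str) = Σₕ Wₕ²(1 − fₕ)sₕ²/nₕ with Wₕ = Nₕ/N, N = 35711.
Rural: Wₕ = 0.51827168; term = 0.51827168²·(1 − 0.10038902)·2285000000/1858 = 297173.58.
Urban: Wₕ = 0.48172832; term = 0.48172832²·(1 − 0.02156601)·356000000/371 = 217877.3.
Sum = 515050.88.

515050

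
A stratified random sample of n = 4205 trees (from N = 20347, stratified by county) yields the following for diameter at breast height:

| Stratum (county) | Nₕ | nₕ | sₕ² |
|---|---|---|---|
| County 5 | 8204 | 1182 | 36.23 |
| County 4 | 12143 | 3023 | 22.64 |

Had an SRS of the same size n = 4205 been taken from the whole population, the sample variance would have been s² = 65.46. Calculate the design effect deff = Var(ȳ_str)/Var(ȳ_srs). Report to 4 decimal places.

0.5076

Var(ȳ_str) = Σ Wₕ²(1−fₕ)sₕ²/nₕ with Wₕ = Nₕ/20347:
  County 5: (8204/20347)²·(1−1182/8204)·36.23/1182 = 0.0042651721
  County 4: (12143/20347)²·(1−3023/12143)·22.64/3023 = 0.002003357
  → Var(ȳ_str) = 0.0062685291.
Var(ȳ_srs) = (1 − 4205/20347)·65.46/4205 = 0.01235.
deff = 0.0062685291 / 0.01235 = 0.5076.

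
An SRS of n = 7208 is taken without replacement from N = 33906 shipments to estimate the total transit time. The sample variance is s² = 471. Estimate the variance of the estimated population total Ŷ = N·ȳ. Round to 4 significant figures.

Var(Ŷ) = N²·Var(ȳ) = N²·(1 − n/N)·s²/n.
f = 7208/33906 = 0.21258774; Var(ȳ) = 0.78741226·471/7208 = 0.051452715.
Var(Ŷ) = 33906² · 0.051452715 = 5.9150907 × 10^7.

5.915 × 10^7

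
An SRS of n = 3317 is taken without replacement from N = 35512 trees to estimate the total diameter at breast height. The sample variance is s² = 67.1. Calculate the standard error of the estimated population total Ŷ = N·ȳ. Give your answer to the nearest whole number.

Var(Ŷ) = N²·Var(ȳ) = N²·(1 − n/N)·s²/n.
f = 3317/35512 = 0.09340505; Var(ȳ) = 0.90659495·67.1/3317 = 0.018339621.
Var(Ŷ) = 35512² · 0.018339621 = 2.3128135 × 10^7.
SE(Ŷ) = √(2.3128135 × 10^7) = 4809.

4809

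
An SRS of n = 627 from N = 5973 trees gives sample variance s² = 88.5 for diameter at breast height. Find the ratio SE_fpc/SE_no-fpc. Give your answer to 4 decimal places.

0.9461

f = n/N = 627/5973 = 0.10497238.
SE_no-fpc = √(s²/n) = 0.37569712; SE_fpc = √((1−f)s²/n) = 0.35543164.
Ratio = √(1−f) = 0.94605900.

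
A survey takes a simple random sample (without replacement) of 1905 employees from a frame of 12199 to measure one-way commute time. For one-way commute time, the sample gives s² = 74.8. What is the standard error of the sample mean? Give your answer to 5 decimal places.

Under SRS without replacement, Var(ȳ) = (1 − f)·s²/n with f = n/N = 1905/12199 = 0.15616034.
Var(ȳ) = (1 − 0.15616034)·74.8/1905 = 0.84383966·0.039265092 = 0.033133442.
SE(ȳ) = √(0.033133442) = 0.18203.

0.18203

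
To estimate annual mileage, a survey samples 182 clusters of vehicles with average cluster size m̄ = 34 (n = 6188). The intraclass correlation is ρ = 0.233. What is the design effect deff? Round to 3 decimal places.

8.689

deff = 1 + (34 − 1)·0.233 = 1 + 7.689 = 8.689.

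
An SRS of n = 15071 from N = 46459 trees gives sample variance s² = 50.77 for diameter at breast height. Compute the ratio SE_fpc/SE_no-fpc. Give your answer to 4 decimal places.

0.8220

f = n/N = 15071/46459 = 0.32439355.
SE_no-fpc = √(s²/n) = 0.058040687; SE_fpc = √((1−f)s²/n) = 0.047706707.
Ratio = √(1−f) = 0.82195283.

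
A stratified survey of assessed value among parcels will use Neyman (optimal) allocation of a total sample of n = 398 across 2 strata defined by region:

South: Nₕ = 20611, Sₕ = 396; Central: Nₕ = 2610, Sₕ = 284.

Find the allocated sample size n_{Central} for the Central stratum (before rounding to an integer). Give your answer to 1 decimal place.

33.1

Neyman allocation: nₕ = n·NₕSₕ / Σⱼ NⱼSⱼ.
Σ NⱼSⱼ = 20611·396 + 2610·284 = 8.903196 × 10^6.
n_{Central} = 398·2610·284 / (8.903196 × 10^6) = 33.1.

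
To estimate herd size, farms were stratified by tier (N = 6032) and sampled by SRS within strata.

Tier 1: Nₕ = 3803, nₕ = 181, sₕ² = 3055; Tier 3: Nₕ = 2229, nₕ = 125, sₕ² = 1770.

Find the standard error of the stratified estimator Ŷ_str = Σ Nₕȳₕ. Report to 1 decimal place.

17288.7

Var(Ŷ_str) = Σₕ Nₕ²(1 − fₕ)sₕ²/nₕ.
Tier 1: 3803²·(1 − 181/3803)·3055/181 = 2.3249168 × 10^8.
Tier 3: 2229²·(1 − 125/2229)·1770/125 = 6.6407795 × 10^7.
Sum = 2.9889948 × 10^8.
SE = √(2.9889948 × 10^8) = 17288.7.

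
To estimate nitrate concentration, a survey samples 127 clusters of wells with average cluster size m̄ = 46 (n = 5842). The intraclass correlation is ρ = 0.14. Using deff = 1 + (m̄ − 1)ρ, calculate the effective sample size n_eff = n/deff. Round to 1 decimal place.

800.3

deff = 1 + (46 − 1)·0.14 = 1 + 6.3 = 7.3.
n_eff = 5842 / 7.3 = 800.3.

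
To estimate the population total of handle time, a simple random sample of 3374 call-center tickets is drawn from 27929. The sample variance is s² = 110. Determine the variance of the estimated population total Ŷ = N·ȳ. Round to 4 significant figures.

Var(Ŷ) = N²·Var(ȳ) = N²·(1 − n/N)·s²/n.
f = 3374/27929 = 0.12080633; Var(ȳ) = 0.87919367·110/3374 = 0.028663694.
Var(Ŷ) = 27929² · 0.028663694 = 2.2358514 × 10^7.

2.236 × 10^7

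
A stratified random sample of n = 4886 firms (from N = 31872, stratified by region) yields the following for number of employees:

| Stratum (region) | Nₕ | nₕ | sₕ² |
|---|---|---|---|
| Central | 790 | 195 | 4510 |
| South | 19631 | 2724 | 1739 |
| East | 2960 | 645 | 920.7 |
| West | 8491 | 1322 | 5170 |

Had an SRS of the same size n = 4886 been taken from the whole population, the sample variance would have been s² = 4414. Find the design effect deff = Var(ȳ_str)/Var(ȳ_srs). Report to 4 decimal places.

Var(ȳ_str) = Σ Wₕ²(1−fₕ)sₕ²/nₕ with Wₕ = Nₕ/31872:
  Central: (790/31872)²·(1−195/790)·4510/195 = 0.010702059
  South: (19631/31872)²·(1−2724/19631)·1739/2724 = 0.20858488
  East: (2960/31872)²·(1−645/2960)·920.7/645 = 0.0096290291
  West: (8491/31872)²·(1−1322/8491)·5170/1322 = 0.23434618
  → Var(ȳ_str) = 0.46326215.
Var(ȳ_srs) = (1 − 4886/31872)·4414/4886 = 0.764906.
deff = 0.46326215 / 0.764906 = 0.6056.

0.6056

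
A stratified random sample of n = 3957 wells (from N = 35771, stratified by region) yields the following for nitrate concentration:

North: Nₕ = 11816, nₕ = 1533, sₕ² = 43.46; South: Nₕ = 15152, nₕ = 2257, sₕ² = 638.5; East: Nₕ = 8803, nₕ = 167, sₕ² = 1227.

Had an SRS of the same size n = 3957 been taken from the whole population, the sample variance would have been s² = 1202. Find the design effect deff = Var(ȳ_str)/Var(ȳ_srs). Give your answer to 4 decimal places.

1.7856

Var(ȳ_str) = Σ Wₕ²(1−fₕ)sₕ²/nₕ with Wₕ = Nₕ/35771:
  North: (11816/35771)²·(1−1533/11816)·43.46/1533 = 0.0026920041
  South: (15152/35771)²·(1−2257/15152)·638.5/2257 = 0.043197488
  East: (8803/35771)²·(1−167/8803)·1227/167 = 0.43652514
  → Var(ȳ_str) = 0.48241463.
Var(ȳ_srs) = (1 − 3957/35771)·1202/3957 = 0.27016284.
deff = 0.48241463 / 0.27016284 = 1.7856.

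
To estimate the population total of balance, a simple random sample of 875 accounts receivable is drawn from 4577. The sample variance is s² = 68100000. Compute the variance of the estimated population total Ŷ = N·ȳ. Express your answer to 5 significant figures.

1.3187 × 10^12

Var(Ŷ) = N²·Var(ȳ) = N²·(1 − n/N)·s²/n.
f = 875/4577 = 0.19117326; Var(ȳ) = 0.80882674·68100000/875 = 62949.83.
Var(Ŷ) = 4577² · 62949.83 = 1.3187315 × 10^12.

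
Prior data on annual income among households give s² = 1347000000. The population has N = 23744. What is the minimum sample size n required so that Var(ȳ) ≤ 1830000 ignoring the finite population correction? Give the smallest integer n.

Without fpc, n₀ = s²/D = 1347000000/1830000 = 736.0656.
Rounding up, n = 737.

737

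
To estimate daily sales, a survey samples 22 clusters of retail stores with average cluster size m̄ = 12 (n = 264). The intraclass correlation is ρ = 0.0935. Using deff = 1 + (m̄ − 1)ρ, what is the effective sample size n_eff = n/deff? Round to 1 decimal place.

deff = 1 + (12 − 1)·0.0935 = 1 + 1.0285 = 2.0285.
n_eff = 264 / 2.0285 = 130.1.

130.1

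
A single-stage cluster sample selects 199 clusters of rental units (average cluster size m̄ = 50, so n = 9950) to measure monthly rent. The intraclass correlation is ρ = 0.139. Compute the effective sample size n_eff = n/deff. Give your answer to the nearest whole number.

deff = 1 + (50 − 1)·0.139 = 1 + 6.811 = 7.811.
n_eff = 9950 / 7.811 = 1274.

1274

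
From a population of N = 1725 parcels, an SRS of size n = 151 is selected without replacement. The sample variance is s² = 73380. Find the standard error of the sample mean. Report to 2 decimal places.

Under SRS without replacement, Var(ȳ) = (1 − f)·s²/n with f = n/N = 151/1725 = 0.08753623.
Var(ȳ) = (1 − 0.08753623)·73380/151 = 0.91246377·485.96026 = 443.42113.
SE(ȳ) = √(443.42113) = 21.06.

21.06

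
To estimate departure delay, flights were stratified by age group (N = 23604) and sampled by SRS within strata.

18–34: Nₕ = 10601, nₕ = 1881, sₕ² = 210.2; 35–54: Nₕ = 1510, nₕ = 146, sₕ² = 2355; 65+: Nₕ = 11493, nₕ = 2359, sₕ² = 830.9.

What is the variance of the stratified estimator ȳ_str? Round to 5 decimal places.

Var(ȳ_str) = Σₕ Wₕ²(1 − fₕ)sₕ²/nₕ with Wₕ = Nₕ/N, N = 23604.
18–34: Wₕ = 0.44911879; term = 0.44911879²·(1 − 0.17743609)·210.2/1881 = 0.018541123.
35–54: Wₕ = 0.06397221; term = 0.06397221²·(1 − 0.09668874)·2355/146 = 0.059629087.
65+: Wₕ = 0.48690900; term = 0.48690900²·(1 − 0.20525537)·830.9/2359 = 0.066365752.
Sum = 0.14453596.

0.14454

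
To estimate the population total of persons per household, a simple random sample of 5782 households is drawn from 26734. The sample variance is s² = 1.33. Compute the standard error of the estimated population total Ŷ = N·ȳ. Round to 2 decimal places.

358.95

Var(Ŷ) = N²·Var(ȳ) = N²·(1 − n/N)·s²/n.
f = 5782/26734 = 0.21627890; Var(ȳ) = 0.78372110·1.33/5782 = 1.8027483 × 10^-4.
Var(Ŷ) = 26734² · (1.8027483 × 10^-4) = 128843.64.
SE(Ŷ) = √(128843.64) = 358.95.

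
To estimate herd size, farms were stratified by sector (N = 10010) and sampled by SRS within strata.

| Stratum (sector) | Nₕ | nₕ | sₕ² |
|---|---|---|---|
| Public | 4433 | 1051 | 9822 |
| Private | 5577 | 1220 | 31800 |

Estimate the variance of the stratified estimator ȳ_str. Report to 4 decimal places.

7.7193

Var(ȳ_str) = Σₕ Wₕ²(1 − fₕ)sₕ²/nₕ with Wₕ = Nₕ/N, N = 10010.
Public: Wₕ = 0.44285714; term = 0.44285714²·(1 − 0.23708550)·9822/1051 = 1.3983001.
Private: Wₕ = 0.55714286; term = 0.55714286²·(1 − 0.21875560)·31800/1220 = 6.3210225.
Sum = 7.7193226.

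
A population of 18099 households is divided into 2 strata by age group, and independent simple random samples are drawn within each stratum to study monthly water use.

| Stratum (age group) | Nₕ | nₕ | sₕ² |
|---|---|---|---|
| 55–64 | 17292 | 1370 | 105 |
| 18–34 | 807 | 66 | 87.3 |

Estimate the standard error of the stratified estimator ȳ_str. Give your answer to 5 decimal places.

0.25852

Var(ȳ_str) = Σₕ Wₕ²(1 − fₕ)sₕ²/nₕ with Wₕ = Nₕ/N, N = 18099.
55–64: Wₕ = 0.95541190; term = 0.95541190²·(1 − 0.07922739)·105/1370 = 0.064417285.
18–34: Wₕ = 0.04458810; term = 0.04458810²·(1 − 0.08178439)·87.3/66 = 0.0024146428.
Sum = 0.066831928.
SE = √(0.066831928) = 0.25852.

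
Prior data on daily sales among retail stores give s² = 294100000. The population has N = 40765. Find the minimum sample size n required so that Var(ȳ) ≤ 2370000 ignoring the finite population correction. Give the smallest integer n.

125

Without fpc, n₀ = s²/D = 294100000/2370000 = 124.0928.
Rounding up, n = 125.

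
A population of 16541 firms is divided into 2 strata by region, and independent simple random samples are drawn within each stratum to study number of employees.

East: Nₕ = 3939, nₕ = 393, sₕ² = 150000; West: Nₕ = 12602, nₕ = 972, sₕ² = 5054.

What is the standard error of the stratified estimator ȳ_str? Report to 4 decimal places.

Var(ȳ_str) = Σₕ Wₕ²(1 − fₕ)sₕ²/nₕ with Wₕ = Nₕ/N, N = 16541.
East: Wₕ = 0.23813554; term = 0.23813554²·(1 − 0.09977152)·150000/393 = 19.484977.
West: Wₕ = 0.76186446; term = 0.76186446²·(1 − 0.07713061)·5054/972 = 2.7852529.
Sum = 22.27023.
SE = √(22.27023) = 4.7191.

4.7191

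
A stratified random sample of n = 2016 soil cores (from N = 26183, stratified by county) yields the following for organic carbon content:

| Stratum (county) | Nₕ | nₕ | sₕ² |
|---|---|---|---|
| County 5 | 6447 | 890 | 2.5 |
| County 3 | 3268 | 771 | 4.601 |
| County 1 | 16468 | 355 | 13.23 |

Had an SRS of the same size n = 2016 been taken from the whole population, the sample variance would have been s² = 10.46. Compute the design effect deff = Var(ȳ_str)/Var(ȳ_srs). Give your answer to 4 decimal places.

3.0576

Var(ȳ_str) = Σ Wₕ²(1−fₕ)sₕ²/nₕ with Wₕ = Nₕ/26183:
  County 5: (6447/26183)²·(1−890/6447)·2.5/890 = 1.4679432 × 10^-4
  County 3: (3268/26183)²·(1−771/3268)·4.601/771 = 7.1032914 × 10^-5
  County 1: (16468/26183)²·(1−355/16468)·13.23/355 = 0.014424805
  → Var(ȳ_str) = 0.014642632.
Var(ȳ_srs) = (1 − 2016/26183)·10.46/2016 = 0.0047889962.
deff = 0.014642632 / 0.0047889962 = 3.0576.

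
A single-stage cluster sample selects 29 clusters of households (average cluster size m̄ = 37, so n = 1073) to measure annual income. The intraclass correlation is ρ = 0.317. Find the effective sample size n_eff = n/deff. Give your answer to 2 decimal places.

deff = 1 + (37 − 1)·0.317 = 1 + 11.412 = 12.412.
n_eff = 1073 / 12.412 = 86.45.

86.45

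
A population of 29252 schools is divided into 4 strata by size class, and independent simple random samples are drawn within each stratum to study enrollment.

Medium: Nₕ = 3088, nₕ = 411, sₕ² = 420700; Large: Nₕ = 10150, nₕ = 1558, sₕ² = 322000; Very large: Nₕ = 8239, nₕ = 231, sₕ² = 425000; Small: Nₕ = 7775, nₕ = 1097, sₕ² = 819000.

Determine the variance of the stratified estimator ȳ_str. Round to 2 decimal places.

218.12

Var(ȳ_str) = Σₕ Wₕ²(1 − fₕ)sₕ²/nₕ with Wₕ = Nₕ/N, N = 29252.
Medium: Wₕ = 0.10556543; term = 0.10556543²·(1 − 0.13309585)·420700/411 = 9.8888371.
Large: Wₕ = 0.34698482; term = 0.34698482²·(1 − 0.15349754)·322000/1558 = 21.063843.
Very large: Wₕ = 0.28165596; term = 0.28165596²·(1 − 0.02803738)·425000/231 = 141.86145.
Small: Wₕ = 0.26579379; term = 0.26579379²·(1 − 0.14109325)·819000/1097 = 45.301539.
Sum = 218.11567.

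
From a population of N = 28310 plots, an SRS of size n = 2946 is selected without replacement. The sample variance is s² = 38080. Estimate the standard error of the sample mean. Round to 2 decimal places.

Under SRS without replacement, Var(ȳ) = (1 − f)·s²/n with f = n/N = 2946/28310 = 0.10406217.
Var(ȳ) = (1 − 0.10406217)·38080/2946 = 0.89593783·12.926001 = 11.580894.
SE(ȳ) = √(11.580894) = 3.40.

3.40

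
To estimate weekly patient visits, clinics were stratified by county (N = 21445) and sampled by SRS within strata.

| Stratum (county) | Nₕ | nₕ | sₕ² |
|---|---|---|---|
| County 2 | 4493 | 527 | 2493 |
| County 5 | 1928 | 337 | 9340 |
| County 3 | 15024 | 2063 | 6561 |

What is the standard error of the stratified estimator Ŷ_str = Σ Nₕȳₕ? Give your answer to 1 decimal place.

Var(Ŷ_str) = Σₕ Nₕ²(1 − fₕ)sₕ²/nₕ.
County 2: 4493²·(1 − 527/4493)·2493/527 = 8.4294801 × 10^7.
County 5: 1928²·(1 − 337/1928)·9340/337 = 8.5014731 × 10^7.
County 3: 15024²·(1 − 2063/15024)·6561/2063 = 6.1929118 × 10^8.
Sum = 7.8860071 × 10^8.
SE = √(7.8860071 × 10^8) = 28082.0.

28082.0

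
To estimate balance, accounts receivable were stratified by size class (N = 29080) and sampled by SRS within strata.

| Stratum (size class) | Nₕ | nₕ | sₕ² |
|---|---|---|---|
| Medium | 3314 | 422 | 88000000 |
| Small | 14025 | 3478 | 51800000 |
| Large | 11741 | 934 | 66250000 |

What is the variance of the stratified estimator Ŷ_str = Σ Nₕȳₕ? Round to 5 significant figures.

Var(Ŷ_str) = Σₕ Nₕ²(1 − fₕ)sₕ²/nₕ.
Medium: 3314²·(1 − 422/3314)·88000000/422 = 1.9985776 × 10^12.
Small: 14025²·(1 − 3478/14025)·51800000/3478 = 2.2030888 × 10^12.
Large: 11741²·(1 − 934/11741)·66250000/934 = 9.0001396 × 10^12.
Sum = 1.3201806 × 10^13.

1.3202 × 10^13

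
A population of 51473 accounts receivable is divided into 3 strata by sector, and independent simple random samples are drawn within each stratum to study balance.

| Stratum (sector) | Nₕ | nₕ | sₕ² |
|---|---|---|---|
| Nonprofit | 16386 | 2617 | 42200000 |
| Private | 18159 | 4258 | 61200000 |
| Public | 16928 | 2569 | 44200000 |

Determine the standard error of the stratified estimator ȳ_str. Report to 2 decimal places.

Var(ȳ_str) = Σₕ Wₕ²(1 − fₕ)sₕ²/nₕ with Wₕ = Nₕ/N, N = 51473.
Nonprofit: Wₕ = 0.31834165; term = 0.31834165²·(1 − 0.15970951)·42200000/2617 = 1373.1726.
Private: Wₕ = 0.35278690; term = 0.35278690²·(1 − 0.23448428)·61200000/4258 = 1369.3825.
Public: Wₕ = 0.32887145; term = 0.32887145²·(1 − 0.15176040)·44200000/2569 = 1578.4435.
Sum = 4320.9986.
SE = √(4320.9986) = 65.73.

65.73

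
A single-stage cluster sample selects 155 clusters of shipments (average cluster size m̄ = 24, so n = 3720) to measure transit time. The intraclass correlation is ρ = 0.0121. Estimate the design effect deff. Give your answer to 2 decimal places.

deff = 1 + (24 − 1)·0.0121 = 1 + 0.2783 = 1.2783.

1.28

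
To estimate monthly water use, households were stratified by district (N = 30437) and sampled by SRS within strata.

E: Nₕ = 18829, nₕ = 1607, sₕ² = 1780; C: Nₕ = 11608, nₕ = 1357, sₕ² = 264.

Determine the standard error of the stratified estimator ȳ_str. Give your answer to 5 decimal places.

Var(ȳ_str) = Σₕ Wₕ²(1 − fₕ)sₕ²/nₕ with Wₕ = Nₕ/N, N = 30437.
E: Wₕ = 0.61862207; term = 0.61862207²·(1 − 0.08534707)·1780/1607 = 0.38771382.
C: Wₕ = 0.38137793; term = 0.38137793²·(1 − 0.11690214)·264/1357 = 0.024988721.
Sum = 0.41270254.
SE = √(0.41270254) = 0.64242.

0.64242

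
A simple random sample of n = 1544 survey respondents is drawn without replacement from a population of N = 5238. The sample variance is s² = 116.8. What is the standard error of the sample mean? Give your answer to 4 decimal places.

0.2310

Under SRS without replacement, Var(ȳ) = (1 − f)·s²/n with f = n/N = 1544/5238 = 0.29476900.
Var(ȳ) = (1 − 0.29476900)·116.8/1544 = 0.70523100·0.075647668 = 0.053349081.
SE(ȳ) = √(0.053349081) = 0.2310.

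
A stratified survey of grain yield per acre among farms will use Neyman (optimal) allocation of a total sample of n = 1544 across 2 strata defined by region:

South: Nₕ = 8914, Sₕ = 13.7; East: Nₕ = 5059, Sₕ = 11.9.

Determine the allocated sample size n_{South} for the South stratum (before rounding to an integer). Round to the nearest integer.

1034

Neyman allocation: nₕ = n·NₕSₕ / Σⱼ NⱼSⱼ.
Σ NⱼSⱼ = 8914·13.7 + 5059·11.9 = 182323.9.
n_{South} = 1544·8914·13.7 / 182323.9 = 1034.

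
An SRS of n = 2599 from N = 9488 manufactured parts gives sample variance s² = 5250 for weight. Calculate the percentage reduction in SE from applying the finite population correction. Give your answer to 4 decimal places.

14.7900

f = n/N = 2599/9488 = 0.27392496.
SE_no-fpc = √(s²/n) = 1.4212697; SE_fpc = √((1−f)s²/n) = 1.2110645.
Ratio = √(1−f) = 0.85210037. Reduction = 100·(1 − 0.85210037) = 14.7900%.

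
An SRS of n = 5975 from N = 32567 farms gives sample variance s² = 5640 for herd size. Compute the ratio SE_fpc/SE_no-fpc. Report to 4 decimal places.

0.9036

f = n/N = 5975/32567 = 0.18346793.
SE_no-fpc = √(s²/n) = 0.97156217; SE_fpc = √((1−f)s²/n) = 0.87792461.
Ratio = √(1−f) = 0.90362164.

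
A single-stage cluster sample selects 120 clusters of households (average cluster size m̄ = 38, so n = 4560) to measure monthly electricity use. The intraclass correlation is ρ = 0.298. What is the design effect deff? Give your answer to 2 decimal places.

deff = 1 + (38 − 1)·0.298 = 1 + 11.026 = 12.026.

12.03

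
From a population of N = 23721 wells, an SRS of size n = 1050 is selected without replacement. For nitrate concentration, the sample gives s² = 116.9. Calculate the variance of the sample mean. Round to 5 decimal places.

0.10641

Under SRS without replacement, Var(ȳ) = (1 − f)·s²/n with f = n/N = 1050/23721 = 0.04426458.
Var(ȳ) = (1 − 0.04426458)·116.9/1050 = 0.95573542·0.11133333 = 0.10640521.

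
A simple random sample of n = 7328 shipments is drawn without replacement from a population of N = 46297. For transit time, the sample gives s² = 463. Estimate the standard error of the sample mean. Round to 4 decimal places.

Under SRS without replacement, Var(ȳ) = (1 − f)·s²/n with f = n/N = 7328/46297 = 0.15828239.
Var(ȳ) = (1 − 0.15828239)·463/7328 = 0.84171761·0.063182314 = 0.053181666.
SE(ȳ) = √(0.053181666) = 0.2306.

0.2306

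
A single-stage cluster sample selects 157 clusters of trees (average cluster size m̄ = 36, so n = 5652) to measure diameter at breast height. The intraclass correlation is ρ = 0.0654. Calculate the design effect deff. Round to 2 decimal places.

deff = 1 + (36 − 1)·0.0654 = 1 + 2.289 = 3.289.

3.29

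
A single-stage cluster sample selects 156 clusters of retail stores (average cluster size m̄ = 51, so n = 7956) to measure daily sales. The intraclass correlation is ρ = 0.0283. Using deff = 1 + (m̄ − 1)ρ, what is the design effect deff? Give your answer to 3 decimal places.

deff = 1 + (51 − 1)·0.0283 = 1 + 1.415 = 2.415.

2.415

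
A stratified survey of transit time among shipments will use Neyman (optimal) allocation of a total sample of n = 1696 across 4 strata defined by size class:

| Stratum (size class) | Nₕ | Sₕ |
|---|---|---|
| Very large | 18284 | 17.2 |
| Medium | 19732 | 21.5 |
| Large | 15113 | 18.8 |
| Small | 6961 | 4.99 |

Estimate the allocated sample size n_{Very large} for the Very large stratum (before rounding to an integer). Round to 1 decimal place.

Neyman allocation: nₕ = n·NₕSₕ / Σⱼ NⱼSⱼ.
Σ NⱼSⱼ = 18284·17.2 + 19732·21.5 + 15113·18.8 + 6961·4.99 = 1.0575826 × 10^6.
n_{Very large} = 1696·18284·17.2 / (1.0575826 × 10^6) = 504.3.

504.3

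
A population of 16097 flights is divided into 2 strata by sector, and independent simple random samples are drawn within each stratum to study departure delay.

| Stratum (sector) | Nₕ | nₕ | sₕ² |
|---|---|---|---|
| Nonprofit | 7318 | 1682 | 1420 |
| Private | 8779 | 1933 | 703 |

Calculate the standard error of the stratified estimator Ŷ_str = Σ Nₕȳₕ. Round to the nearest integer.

7528

Var(Ŷ_str) = Σₕ Nₕ²(1 − fₕ)sₕ²/nₕ.
Nonprofit: 7318²·(1 − 1682/7318)·1420/1682 = 3.4819758 × 10^7.
Private: 8779²·(1 − 1933/8779)·703/1933 = 2.1857748 × 10^7.
Sum = 5.6677506 × 10^7.
SE = √(5.6677506 × 10^7) = 7528.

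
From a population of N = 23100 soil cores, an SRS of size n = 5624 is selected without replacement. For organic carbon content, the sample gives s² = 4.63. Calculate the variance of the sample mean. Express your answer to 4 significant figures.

Under SRS without replacement, Var(ȳ) = (1 − f)·s²/n with f = n/N = 5624/23100 = 0.24346320.
Var(ȳ) = (1 − 0.24346320)·4.63/5624 = 0.75653680·8.2325747 × 10^-4 = 6.2282457 × 10^-4.

6.228 × 10^-4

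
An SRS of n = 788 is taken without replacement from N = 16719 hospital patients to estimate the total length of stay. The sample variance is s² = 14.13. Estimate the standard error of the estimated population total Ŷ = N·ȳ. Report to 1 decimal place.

Var(Ŷ) = N²·Var(ȳ) = N²·(1 − n/N)·s²/n.
f = 788/16719 = 0.04713201; Var(ȳ) = 0.95286799·14.13/788 = 0.017086326.
Var(Ŷ) = 16719² · 0.017086326 = 4.7760546 × 10^6.
SE(Ŷ) = √(4.7760546 × 10^6) = 2185.4.

2185.4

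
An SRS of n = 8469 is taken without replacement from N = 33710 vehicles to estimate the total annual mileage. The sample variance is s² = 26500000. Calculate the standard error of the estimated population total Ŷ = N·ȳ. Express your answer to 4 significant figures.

Var(Ŷ) = N²·Var(ȳ) = N²·(1 − n/N)·s²/n.
f = 8469/33710 = 0.25123109; Var(ȳ) = 0.74876891·26500000/8469 = 2342.942.
Var(Ŷ) = 33710² · 2342.942 = 2.6624352 × 10^12.
SE(Ŷ) = √(2.6624352 × 10^12) = 1.632 × 10^6.

1.632 × 10^6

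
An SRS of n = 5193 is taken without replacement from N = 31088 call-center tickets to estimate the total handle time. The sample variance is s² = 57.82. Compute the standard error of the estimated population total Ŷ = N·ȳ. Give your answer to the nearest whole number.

Var(Ŷ) = N²·Var(ȳ) = N²·(1 − n/N)·s²/n.
f = 5193/31088 = 0.16704195; Var(ȳ) = 0.83295805·57.82/5193 = 0.0092743375.
Var(Ŷ) = 31088² · 0.0092743375 = 8.9633109 × 10^6.
SE(Ŷ) = √(8.9633109 × 10^6) = 2994.

2994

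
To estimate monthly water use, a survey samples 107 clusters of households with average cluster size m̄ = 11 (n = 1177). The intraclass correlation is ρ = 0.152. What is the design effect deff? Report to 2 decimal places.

deff = 1 + (11 − 1)·0.152 = 1 + 1.52 = 2.52.

2.52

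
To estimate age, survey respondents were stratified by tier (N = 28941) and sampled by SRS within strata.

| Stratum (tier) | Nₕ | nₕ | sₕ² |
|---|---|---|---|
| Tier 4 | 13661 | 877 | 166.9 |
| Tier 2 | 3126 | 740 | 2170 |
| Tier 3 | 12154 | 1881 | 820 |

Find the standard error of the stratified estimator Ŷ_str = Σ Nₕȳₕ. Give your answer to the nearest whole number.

Var(Ŷ_str) = Σₕ Nₕ²(1 − fₕ)sₕ²/nₕ.
Tier 4: 13661²·(1 − 877/13661)·166.9/877 = 3.3235789 × 10^7.
Tier 2: 3126²·(1 − 740/3126)·2170/740 = 2.1871946 × 10^7.
Tier 3: 12154²·(1 − 1881/12154)·820/1881 = 5.4430406 × 10^7.
Sum = 1.0953814 × 10^8.
SE = √(1.0953814 × 10^8) = 10466.

10466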